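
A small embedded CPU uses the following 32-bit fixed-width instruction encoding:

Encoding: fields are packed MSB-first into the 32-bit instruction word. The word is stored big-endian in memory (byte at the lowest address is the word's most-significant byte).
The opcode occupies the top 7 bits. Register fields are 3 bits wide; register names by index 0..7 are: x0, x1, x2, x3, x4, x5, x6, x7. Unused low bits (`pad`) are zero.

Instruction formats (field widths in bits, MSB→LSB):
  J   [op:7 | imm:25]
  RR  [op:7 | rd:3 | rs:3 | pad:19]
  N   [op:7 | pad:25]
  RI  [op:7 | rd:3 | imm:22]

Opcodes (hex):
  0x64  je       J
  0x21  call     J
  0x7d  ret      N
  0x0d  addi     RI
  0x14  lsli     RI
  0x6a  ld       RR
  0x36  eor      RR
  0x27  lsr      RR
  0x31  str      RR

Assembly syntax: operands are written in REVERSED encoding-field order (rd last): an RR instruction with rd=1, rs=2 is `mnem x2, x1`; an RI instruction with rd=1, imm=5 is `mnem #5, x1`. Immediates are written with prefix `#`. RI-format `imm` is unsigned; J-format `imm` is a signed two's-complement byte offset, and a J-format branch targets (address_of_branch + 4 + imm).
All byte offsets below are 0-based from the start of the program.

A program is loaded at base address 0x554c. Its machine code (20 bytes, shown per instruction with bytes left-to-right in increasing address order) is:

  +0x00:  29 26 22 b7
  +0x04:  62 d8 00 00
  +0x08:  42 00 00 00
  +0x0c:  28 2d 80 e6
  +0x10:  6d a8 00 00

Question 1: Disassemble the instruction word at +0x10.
off 0x10: read 6d a8 00 00 as big → 0x6da80000
  op=0x6da80000>>25=0x36 ⇒ eor (RR)
  [24:22] rd=6 = x6
  [21:19] rs=5 = x5

eor x5, x6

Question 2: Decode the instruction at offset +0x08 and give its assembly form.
call #0

off 0x08: read 42 00 00 00 as big → 0x42000000
  op=0x42000000>>25=0x21 ⇒ call (J)
  [24:0] imm=0 = #0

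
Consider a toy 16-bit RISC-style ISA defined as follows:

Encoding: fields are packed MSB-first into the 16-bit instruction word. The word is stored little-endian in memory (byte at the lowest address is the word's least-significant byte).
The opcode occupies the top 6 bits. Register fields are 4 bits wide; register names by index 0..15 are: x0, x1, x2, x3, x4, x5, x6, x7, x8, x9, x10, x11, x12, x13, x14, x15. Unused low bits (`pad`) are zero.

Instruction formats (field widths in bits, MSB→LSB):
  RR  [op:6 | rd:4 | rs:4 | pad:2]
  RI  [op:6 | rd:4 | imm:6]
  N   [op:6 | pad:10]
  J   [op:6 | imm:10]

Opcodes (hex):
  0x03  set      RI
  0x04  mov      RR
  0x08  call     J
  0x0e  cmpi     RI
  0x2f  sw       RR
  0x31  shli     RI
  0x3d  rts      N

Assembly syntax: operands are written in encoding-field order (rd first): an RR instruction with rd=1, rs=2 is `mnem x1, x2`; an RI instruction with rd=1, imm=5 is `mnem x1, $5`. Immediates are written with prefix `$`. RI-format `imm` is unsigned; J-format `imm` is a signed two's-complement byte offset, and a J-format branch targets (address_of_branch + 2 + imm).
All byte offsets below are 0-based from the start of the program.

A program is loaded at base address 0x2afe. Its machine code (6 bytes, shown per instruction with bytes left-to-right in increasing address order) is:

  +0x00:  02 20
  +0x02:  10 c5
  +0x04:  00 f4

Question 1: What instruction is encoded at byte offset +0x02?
shli x4, $16

[02] 10 c5 → 0xc510
  op=0xc510>>10=0x31 ⇒ shli (RI)
  [9:6] rd=4 = x4
  [5:0] imm=16 = $16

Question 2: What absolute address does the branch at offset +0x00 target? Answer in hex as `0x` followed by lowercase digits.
@+00  little-endian(02 20) = 0x2002
  top 6b → 0x8 → call [J]
  imm: (w>>0)&0x3ff=0x2 → $2
  target = base 0x2afe + off 0x00 + 2 + imm 2 = 0x2b02

0x2b02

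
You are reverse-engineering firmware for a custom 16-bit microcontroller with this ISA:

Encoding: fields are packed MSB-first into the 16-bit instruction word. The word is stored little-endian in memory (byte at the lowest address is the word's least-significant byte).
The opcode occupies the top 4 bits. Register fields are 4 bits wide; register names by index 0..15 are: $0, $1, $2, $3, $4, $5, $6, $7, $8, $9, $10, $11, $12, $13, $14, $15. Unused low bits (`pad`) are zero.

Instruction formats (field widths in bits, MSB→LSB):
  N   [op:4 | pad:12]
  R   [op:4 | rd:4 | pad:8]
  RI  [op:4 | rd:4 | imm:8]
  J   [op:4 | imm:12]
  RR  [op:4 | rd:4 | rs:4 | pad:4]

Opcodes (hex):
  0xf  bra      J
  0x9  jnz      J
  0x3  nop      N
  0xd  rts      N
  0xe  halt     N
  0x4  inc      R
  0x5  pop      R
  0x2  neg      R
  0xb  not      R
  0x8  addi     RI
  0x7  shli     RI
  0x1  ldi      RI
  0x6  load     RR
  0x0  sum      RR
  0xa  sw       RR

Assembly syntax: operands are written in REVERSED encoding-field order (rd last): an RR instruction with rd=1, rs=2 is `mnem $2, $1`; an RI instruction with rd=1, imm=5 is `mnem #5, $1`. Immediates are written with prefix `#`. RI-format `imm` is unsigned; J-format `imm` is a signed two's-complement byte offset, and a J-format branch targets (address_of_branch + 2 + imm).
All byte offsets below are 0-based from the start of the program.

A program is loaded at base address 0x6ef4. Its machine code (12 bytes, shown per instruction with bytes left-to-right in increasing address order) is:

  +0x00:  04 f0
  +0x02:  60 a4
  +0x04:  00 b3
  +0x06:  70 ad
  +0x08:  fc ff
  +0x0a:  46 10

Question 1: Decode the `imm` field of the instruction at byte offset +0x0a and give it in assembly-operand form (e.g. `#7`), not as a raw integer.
+0x0a: 46 10 ⇒ word 0x1046 (little)
  top 4b → 0x1 → ldi [RI]
  rd@[11:8]=0x0 ⇒ $0
  imm@[7:0]=0x46 ⇒ #70

#70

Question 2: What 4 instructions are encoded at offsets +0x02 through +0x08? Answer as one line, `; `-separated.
off 0x02: read 60 a4 as little → 0xa460
  opcode bits[15:12]=0xa: sw/RR
  [11:8] rd=4 = $4
  [7:4] rs=6 = $6
off 0x04: read 00 b3 as little → 0xb300
  opcode bits[15:12]=0xb: not/R
  [11:8] rd=3 = $3
off 0x06: read 70 ad as little → 0xad70
  opcode bits[15:12]=0xa: sw/RR
  [11:8] rd=13 = $13
  [7:4] rs=7 = $7
off 0x08: read fc ff as little → 0xfffc
  opcode bits[15:12]=0xf: bra/J
  [11:0] imm=4092 (s12→-4) = #-4

sw $6, $4; not $3; sw $7, $13; bra #-4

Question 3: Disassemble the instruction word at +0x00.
bra #4

+0x00: 04 f0 ⇒ word 0xf004 (little)
  op=0xf004>>12=0xf ⇒ bra (J)
  imm@[11:0]=0x4 ⇒ #4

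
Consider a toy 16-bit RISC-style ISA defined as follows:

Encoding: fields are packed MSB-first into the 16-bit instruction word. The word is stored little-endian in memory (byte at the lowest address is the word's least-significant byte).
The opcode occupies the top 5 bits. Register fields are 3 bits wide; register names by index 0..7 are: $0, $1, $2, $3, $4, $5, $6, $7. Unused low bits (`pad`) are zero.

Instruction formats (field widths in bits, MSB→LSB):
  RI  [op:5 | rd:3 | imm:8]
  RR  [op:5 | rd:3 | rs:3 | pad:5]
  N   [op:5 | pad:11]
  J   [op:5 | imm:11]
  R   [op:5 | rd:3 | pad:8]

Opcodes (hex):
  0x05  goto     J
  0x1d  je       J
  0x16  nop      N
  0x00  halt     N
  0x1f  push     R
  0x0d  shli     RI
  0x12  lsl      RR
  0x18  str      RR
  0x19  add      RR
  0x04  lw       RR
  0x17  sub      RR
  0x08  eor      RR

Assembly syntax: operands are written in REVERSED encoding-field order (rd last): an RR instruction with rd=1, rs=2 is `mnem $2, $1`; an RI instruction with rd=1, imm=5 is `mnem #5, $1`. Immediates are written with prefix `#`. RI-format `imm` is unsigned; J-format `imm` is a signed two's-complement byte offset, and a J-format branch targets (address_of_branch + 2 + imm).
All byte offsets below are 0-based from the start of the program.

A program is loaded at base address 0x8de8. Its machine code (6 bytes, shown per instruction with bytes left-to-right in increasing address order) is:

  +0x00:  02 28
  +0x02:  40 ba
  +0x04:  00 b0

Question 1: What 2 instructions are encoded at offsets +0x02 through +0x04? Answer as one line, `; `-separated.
sub $2, $2; nop

@+02  little-endian(40 ba) = 0xba40
  opcode bits[15:11]=0x17: sub/RR
  rd@[10:8]=0x2 ⇒ $2
  rs@[7:5]=0x2 ⇒ $2
@+04  little-endian(00 b0) = 0xb000
  opcode bits[15:11]=0x16: nop/N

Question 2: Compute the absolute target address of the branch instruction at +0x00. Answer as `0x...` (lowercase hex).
0x8dec

[00] 02 28 → 0x2802
  opcode bits[15:11]=0x5: goto/J
  imm: (w>>0)&0x7ff=0x2 → #2
  target = base 0x8de8 + off 0x00 + 2 + imm 2 = 0x8dec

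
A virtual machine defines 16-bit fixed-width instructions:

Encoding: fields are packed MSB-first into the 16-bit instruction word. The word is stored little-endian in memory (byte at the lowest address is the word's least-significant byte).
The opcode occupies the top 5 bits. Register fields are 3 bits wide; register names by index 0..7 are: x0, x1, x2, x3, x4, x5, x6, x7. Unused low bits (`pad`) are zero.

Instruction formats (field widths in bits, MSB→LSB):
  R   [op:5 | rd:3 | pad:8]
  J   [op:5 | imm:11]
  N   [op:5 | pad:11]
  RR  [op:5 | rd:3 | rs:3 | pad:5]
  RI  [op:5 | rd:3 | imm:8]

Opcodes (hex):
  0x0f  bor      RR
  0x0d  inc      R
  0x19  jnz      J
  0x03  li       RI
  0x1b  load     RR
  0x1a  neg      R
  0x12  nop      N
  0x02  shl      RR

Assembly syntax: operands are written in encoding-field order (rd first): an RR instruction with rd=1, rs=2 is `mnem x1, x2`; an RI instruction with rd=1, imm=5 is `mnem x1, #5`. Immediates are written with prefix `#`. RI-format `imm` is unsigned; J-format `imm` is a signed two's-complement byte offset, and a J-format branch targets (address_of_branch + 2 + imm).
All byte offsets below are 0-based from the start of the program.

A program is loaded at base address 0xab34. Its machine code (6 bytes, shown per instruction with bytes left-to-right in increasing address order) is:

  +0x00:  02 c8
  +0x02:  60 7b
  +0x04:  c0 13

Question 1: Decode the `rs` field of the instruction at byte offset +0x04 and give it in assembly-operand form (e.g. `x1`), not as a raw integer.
x6

+0x04: c0 13 ⇒ word 0x13c0 (little)
  opcode bits[15:11]=0x2: shl/RR
  rd: (w>>8)&0x7=0x3 → x3
  rs: (w>>5)&0x7=0x6 → x6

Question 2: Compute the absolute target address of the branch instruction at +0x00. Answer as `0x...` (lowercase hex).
[00] 02 c8 → 0xc802
  top 5b → 0x19 → jnz [J]
  imm@[10:0]=0x2 ⇒ #2
  target = base 0xab34 + off 0x00 + 2 + imm 2 = 0xab38

0xab38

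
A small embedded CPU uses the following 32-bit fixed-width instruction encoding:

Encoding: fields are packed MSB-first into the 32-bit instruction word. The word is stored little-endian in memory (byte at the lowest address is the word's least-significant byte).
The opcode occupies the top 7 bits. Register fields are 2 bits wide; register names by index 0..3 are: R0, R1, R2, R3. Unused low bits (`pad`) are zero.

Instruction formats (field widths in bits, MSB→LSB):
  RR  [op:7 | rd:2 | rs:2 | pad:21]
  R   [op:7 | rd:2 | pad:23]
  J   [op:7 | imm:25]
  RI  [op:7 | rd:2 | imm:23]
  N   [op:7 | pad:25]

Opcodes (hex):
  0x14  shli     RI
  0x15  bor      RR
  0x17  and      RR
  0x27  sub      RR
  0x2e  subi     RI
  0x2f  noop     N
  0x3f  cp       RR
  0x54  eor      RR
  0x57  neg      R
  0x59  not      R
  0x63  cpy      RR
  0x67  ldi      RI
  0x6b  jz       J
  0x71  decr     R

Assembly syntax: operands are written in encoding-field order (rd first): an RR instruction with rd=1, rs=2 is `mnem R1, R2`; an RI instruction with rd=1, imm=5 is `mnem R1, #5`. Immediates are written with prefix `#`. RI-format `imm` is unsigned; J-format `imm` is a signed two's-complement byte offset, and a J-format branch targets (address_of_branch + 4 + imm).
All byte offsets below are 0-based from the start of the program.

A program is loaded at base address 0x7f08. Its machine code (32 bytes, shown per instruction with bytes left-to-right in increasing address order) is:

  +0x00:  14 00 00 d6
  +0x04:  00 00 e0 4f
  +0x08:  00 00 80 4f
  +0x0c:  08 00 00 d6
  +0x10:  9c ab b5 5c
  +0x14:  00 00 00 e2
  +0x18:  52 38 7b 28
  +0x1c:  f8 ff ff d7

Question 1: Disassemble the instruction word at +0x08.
sub R3, R0

+0x08: 00 00 80 4f ⇒ word 0x4f800000 (little)
  opcode bits[31:25]=0x27: sub/RR
  rd@[24:23]=0x3 ⇒ R3
  rs@[22:21]=0x0 ⇒ R0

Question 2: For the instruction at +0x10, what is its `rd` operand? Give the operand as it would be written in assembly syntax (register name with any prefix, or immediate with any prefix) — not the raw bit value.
@+10  little-endian(9c ab b5 5c) = 0x5cb5ab9c
  top 7b → 0x2e → subi [RI]
  rd@[24:23]=0x1 ⇒ R1
  imm@[22:0]=0x35ab9c ⇒ #3517340

R1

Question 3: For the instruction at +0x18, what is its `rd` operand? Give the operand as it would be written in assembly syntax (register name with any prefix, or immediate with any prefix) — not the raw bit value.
R0

@+18  little-endian(52 38 7b 28) = 0x287b3852
  op=0x287b3852>>25=0x14 ⇒ shli (RI)
  rd: (w>>23)&0x3=0x0 → R0
  imm: (w>>0)&0x7fffff=0x7b3852 → #8075346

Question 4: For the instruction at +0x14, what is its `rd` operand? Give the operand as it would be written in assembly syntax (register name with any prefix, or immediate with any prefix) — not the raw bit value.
R0

@+14  little-endian(00 00 00 e2) = 0xe2000000
  top 7b → 0x71 → decr [R]
  rd: (w>>23)&0x3=0x0 → R0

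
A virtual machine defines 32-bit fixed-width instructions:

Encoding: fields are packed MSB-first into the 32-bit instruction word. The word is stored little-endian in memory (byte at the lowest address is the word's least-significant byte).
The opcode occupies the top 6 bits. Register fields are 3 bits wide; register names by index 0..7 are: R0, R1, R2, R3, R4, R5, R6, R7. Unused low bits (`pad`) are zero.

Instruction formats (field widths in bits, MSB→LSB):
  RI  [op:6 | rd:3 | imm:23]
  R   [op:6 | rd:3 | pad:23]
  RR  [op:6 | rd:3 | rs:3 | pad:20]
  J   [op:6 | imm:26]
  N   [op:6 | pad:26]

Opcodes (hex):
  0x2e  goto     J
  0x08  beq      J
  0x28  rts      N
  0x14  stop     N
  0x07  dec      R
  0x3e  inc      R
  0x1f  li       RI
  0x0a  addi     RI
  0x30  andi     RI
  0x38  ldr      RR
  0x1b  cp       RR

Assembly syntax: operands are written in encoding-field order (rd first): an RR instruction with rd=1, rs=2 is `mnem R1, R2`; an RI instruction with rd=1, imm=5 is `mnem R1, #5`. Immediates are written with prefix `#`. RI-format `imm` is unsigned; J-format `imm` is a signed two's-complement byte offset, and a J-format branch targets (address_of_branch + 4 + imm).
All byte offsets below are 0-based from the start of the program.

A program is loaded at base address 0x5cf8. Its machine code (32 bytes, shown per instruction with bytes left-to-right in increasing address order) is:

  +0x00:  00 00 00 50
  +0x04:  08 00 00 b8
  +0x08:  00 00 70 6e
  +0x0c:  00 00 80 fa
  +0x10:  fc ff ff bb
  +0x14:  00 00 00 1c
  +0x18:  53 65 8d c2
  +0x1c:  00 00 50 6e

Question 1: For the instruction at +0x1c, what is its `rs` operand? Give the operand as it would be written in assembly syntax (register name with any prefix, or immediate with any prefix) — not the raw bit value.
R5

off 0x1c: read 00 00 50 6e as little → 0x6e500000
  top 6b → 0x1b → cp [RR]
  rd: (w>>23)&0x7=0x4 → R4
  rs: (w>>20)&0x7=0x5 → R5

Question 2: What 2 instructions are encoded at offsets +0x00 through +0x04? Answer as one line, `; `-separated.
stop; goto #8

@+00  little-endian(00 00 00 50) = 0x50000000
  opcode bits[31:26]=0x14: stop/N
@+04  little-endian(08 00 00 b8) = 0xb8000008
  opcode bits[31:26]=0x2e: goto/J
  [25:0] imm=8 = #8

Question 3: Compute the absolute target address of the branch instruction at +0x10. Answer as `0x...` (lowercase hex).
@+10  little-endian(fc ff ff bb) = 0xbbfffffc
  op=0xbbfffffc>>26=0x2e ⇒ goto (J)
  [25:0] imm=67108860 (s26→-4) = #-4
  target = base 0x5cf8 + off 0x10 + 4 + imm -4 = 0x5d08

0x5d08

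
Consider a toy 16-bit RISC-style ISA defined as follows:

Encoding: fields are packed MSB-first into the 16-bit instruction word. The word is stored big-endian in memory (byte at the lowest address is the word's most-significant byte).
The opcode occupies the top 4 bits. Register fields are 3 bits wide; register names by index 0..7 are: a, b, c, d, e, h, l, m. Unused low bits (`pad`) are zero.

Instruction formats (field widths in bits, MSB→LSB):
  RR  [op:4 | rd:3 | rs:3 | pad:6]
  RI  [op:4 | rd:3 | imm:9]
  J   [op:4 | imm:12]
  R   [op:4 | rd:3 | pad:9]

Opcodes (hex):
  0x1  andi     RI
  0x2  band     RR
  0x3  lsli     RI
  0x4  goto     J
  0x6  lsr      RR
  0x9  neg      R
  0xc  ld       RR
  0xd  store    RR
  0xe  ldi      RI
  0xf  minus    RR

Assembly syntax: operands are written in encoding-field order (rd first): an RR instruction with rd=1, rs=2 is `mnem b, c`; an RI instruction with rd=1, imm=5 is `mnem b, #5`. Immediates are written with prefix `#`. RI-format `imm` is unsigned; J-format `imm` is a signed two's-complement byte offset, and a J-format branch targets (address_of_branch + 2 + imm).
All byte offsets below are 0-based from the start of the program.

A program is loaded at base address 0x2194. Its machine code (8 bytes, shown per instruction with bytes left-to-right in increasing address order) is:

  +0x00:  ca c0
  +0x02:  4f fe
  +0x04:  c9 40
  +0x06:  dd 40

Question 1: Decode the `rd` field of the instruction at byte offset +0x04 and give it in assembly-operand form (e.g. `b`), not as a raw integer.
e

[04] c9 40 → 0xc940
  top 4b → 0xc → ld [RR]
  [11:9] rd=4 = e
  [8:6] rs=5 = h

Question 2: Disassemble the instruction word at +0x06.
store l, h

[06] dd 40 → 0xdd40
  op=0xdd40>>12=0xd ⇒ store (RR)
  [11:9] rd=6 = l
  [8:6] rs=5 = h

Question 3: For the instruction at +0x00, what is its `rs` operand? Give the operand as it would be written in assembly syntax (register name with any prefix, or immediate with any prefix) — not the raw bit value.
off 0x00: read ca c0 as big → 0xcac0
  op=0xcac0>>12=0xc ⇒ ld (RR)
  [11:9] rd=5 = h
  [8:6] rs=3 = d

d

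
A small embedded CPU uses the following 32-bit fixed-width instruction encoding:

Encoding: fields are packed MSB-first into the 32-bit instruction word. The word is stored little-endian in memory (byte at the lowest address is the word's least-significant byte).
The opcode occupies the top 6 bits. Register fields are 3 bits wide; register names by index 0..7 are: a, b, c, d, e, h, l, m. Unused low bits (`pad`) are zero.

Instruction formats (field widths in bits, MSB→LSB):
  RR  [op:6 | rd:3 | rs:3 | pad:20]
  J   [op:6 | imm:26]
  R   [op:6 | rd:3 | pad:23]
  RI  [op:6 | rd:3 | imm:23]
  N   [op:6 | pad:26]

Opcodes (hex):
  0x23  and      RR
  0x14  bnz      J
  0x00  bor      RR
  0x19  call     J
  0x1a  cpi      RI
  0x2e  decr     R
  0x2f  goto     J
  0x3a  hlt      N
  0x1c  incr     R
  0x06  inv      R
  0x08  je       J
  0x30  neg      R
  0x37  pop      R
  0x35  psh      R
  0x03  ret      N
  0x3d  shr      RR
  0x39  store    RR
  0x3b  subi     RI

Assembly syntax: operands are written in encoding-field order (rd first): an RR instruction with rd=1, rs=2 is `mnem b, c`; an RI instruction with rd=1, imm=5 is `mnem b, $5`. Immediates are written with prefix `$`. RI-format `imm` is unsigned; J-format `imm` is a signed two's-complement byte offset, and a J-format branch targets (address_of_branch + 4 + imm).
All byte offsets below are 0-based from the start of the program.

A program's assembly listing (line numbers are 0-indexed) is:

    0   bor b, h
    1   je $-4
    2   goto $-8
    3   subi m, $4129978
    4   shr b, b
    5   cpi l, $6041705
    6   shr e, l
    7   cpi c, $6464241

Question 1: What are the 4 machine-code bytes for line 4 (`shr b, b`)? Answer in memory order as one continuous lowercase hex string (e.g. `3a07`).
000090f4

L4: shr op=0x3d:6|rd=1:3|rs=1:3|pad=0:20 ⇒ 0xf4900000 ⇒ little 00 00 90 f4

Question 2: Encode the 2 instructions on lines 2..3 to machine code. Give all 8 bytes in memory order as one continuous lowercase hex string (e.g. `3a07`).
f8ffffbfba04bfef

L2: goto op=0x2f:6|imm=-8:26 ⇒ 0xbffffff8 ⇒ little f8 ff ff bf
L3: subi op=0x3b:6|rd=7:3|imm=4129978:23 ⇒ 0xefbf04ba ⇒ little ba 04 bf ef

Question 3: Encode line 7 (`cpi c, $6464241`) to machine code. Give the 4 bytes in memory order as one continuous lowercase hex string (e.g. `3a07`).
L7: cpi op=0x1a:6|rd=2:3|imm=6464241:23 ⇒ 0x6962a2f1 ⇒ little f1 a2 62 69

f1a26269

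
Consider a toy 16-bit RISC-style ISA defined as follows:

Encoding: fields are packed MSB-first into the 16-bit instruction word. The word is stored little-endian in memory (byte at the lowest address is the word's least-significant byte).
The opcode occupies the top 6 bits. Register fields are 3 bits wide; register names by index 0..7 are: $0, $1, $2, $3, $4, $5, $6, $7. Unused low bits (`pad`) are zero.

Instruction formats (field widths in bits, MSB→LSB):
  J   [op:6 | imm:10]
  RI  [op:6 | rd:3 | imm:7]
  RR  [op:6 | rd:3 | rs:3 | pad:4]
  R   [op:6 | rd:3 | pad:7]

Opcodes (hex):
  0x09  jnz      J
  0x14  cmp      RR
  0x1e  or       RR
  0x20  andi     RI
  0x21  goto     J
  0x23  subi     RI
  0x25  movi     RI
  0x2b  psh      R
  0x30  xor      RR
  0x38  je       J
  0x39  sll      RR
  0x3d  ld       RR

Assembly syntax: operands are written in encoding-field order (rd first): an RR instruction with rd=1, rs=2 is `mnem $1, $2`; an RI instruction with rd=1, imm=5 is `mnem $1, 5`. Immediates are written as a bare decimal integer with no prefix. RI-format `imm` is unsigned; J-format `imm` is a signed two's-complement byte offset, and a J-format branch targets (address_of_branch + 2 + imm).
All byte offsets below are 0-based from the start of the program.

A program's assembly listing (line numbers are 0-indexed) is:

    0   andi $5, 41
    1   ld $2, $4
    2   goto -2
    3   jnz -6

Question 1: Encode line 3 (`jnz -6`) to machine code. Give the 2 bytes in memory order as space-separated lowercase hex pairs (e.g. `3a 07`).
fa 27

L3: jnz op=0x9:6|imm=-6:10 ⇒ 0x27fa ⇒ little fa 27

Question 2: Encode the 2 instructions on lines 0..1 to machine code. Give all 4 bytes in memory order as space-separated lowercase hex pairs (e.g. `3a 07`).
a9 82 40 f5

0. andi fields op=0x20:6|rd=5:3|imm=41:7 → word 82a9h → a9 82
1. ld fields op=0x3d:6|rd=2:3|rs=4:3|pad=0:4 → word f540h → 40 f5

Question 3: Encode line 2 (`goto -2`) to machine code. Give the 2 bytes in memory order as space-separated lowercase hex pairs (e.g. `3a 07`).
fe 87

line 2 (goto): pack op=0x21:6|imm=-2:10 = 0x87fe; little→ fe 87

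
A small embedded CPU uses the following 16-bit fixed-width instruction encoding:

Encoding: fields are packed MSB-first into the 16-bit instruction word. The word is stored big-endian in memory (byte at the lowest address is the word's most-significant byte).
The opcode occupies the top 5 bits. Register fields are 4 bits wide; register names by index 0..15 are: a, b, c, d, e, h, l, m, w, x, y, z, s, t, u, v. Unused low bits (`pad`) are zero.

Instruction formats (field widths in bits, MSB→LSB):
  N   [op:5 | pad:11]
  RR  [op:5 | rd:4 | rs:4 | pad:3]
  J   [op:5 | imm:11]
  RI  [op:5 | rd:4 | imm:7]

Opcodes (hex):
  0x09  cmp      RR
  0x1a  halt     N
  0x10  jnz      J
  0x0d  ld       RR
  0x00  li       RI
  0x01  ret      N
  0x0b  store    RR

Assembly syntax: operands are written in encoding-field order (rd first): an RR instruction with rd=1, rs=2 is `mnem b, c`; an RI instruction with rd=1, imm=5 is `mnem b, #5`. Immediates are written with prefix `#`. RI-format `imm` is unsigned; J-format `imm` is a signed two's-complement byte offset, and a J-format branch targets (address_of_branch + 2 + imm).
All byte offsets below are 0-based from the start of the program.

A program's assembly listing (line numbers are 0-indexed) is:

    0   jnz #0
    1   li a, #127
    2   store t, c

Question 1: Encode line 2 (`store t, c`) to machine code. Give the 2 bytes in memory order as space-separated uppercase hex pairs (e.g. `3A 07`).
2. store fields op=0xb:5|rd=13:4|rs=2:4|pad=0:3 → word 5e90h → 5e 90

5E 90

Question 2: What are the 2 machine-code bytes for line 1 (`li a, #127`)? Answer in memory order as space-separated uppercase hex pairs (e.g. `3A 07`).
line 1 (li): pack op=0x0:5|rd=0:4|imm=127:7 = 0x007f; big→ 00 7f

00 7F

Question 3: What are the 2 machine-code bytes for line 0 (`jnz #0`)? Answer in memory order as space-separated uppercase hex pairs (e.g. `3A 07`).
80 00

line 0 (jnz): pack op=0x10:5|imm=0:11 = 0x8000; big→ 80 00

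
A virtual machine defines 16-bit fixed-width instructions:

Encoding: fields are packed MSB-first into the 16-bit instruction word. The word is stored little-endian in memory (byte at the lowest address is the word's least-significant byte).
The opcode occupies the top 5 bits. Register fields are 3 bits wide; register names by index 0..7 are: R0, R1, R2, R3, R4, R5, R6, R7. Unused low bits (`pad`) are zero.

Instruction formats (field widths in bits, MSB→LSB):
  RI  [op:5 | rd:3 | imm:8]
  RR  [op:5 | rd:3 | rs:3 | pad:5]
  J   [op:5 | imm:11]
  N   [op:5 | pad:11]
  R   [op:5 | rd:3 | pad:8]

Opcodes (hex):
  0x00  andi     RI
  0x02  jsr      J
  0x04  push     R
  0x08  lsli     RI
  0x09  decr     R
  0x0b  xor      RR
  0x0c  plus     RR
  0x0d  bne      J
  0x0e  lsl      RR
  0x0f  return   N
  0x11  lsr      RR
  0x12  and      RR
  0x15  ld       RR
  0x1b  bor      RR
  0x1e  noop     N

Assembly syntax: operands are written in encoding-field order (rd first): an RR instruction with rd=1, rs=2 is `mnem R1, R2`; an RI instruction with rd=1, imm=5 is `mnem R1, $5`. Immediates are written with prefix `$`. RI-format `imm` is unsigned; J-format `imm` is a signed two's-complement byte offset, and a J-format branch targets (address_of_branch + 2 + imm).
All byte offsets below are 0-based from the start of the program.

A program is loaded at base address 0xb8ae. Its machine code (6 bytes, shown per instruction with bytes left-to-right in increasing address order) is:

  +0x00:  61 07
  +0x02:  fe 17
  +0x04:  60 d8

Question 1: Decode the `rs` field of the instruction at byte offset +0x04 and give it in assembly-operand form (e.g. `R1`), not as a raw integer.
R3

+0x04: 60 d8 ⇒ word 0xd860 (little)
  op=0xd860>>11=0x1b ⇒ bor (RR)
  rd@[10:8]=0x0 ⇒ R0
  rs@[7:5]=0x3 ⇒ R3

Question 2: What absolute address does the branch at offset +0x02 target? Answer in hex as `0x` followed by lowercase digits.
0xb8b0

@+02  little-endian(fe 17) = 0x17fe
  opcode bits[15:11]=0x2: jsr/J
  imm@[10:0]=0x7fe (s11→-2) ⇒ $-2
  target = base 0xb8ae + off 0x02 + 2 + imm -2 = 0xb8b0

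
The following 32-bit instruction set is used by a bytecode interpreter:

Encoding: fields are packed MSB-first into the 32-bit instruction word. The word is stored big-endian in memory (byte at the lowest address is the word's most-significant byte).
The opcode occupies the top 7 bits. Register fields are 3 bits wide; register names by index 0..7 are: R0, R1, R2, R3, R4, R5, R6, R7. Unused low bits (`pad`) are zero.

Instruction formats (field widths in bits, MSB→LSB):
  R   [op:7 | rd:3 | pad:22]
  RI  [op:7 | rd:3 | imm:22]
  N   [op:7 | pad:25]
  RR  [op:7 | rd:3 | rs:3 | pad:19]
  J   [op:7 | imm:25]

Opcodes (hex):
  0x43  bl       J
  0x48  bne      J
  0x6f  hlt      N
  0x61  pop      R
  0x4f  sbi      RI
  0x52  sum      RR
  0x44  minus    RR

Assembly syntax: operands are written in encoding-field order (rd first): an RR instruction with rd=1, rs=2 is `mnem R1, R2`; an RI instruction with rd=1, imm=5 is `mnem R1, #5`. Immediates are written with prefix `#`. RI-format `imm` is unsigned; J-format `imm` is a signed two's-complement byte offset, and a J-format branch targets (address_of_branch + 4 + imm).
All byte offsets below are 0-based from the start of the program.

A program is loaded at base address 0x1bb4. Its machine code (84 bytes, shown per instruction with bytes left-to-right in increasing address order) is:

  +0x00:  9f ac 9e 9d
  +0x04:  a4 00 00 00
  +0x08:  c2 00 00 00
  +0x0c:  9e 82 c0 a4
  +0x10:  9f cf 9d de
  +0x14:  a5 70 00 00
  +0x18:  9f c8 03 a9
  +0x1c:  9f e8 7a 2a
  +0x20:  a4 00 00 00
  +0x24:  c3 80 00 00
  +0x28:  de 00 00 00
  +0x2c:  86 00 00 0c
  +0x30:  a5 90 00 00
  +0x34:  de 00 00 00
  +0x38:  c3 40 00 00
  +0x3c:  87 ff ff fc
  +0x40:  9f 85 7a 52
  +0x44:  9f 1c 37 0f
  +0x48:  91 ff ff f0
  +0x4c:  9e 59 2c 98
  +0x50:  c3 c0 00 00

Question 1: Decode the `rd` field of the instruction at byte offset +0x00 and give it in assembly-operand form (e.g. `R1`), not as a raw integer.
R6

@+00  big-endian(9f ac 9e 9d) = 0x9fac9e9d
  op=0x9fac9e9d>>25=0x4f ⇒ sbi (RI)
  rd: (w>>22)&0x7=0x6 → R6
  imm: (w>>0)&0x3fffff=0x2c9e9d → #2924189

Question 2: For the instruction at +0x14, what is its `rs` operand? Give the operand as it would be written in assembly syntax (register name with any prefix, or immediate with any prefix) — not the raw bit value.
+0x14: a5 70 00 00 ⇒ word 0xa5700000 (big)
  opcode bits[31:25]=0x52: sum/RR
  rd@[24:22]=0x5 ⇒ R5
  rs@[21:19]=0x6 ⇒ R6

R6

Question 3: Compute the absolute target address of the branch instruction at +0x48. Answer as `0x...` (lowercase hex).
0x1bf0

off 0x48: read 91 ff ff f0 as big → 0x91fffff0
  top 7b → 0x48 → bne [J]
  [24:0] imm=33554416 (s25→-16) = #-16
  target = base 0x1bb4 + off 0x48 + 4 + imm -16 = 0x1bf0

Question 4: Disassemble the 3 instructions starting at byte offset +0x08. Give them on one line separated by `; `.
pop R0; sbi R2, #180388; sbi R7, #1023454

+0x08: c2 00 00 00 ⇒ word 0xc2000000 (big)
  top 7b → 0x61 → pop [R]
  [24:22] rd=0 = R0
+0x0c: 9e 82 c0 a4 ⇒ word 0x9e82c0a4 (big)
  top 7b → 0x4f → sbi [RI]
  [24:22] rd=2 = R2
  [21:0] imm=180388 = #180388
+0x10: 9f cf 9d de ⇒ word 0x9fcf9dde (big)
  top 7b → 0x4f → sbi [RI]
  [24:22] rd=7 = R7
  [21:0] imm=1023454 = #1023454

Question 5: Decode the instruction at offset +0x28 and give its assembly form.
hlt

@+28  big-endian(de 00 00 00) = 0xde000000
  opcode bits[31:25]=0x6f: hlt/N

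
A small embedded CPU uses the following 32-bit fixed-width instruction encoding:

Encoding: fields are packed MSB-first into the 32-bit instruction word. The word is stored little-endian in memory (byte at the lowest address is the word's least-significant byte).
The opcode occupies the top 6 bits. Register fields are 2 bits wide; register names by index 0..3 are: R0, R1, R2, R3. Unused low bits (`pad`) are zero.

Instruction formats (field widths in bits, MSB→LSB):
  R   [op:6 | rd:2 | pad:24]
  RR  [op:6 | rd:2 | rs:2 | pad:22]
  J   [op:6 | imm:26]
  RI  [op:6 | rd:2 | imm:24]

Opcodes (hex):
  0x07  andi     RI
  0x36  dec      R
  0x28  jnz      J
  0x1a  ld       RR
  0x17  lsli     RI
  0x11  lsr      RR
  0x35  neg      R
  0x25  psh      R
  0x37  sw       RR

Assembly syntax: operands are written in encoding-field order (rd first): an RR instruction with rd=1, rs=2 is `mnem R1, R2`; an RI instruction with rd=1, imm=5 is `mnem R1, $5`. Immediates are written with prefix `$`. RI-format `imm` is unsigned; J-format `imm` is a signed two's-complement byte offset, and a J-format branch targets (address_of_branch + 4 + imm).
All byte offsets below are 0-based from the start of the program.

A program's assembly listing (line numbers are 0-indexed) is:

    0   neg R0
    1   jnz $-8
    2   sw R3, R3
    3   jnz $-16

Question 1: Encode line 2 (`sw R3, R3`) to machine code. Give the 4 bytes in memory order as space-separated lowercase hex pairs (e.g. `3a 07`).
L2: sw op=0x37:6|rd=3:2|rs=3:2|pad=0:22 ⇒ 0xdfc00000 ⇒ little 00 00 c0 df

00 00 c0 df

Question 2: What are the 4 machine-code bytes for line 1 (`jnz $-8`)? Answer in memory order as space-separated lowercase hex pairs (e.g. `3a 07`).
f8 ff ff a3

line 1 (jnz): pack op=0x28:6|imm=-8:26 = 0xa3fffff8; little→ f8 ff ff a3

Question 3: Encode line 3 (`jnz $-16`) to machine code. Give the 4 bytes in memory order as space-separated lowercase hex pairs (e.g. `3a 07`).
3. jnz fields op=0x28:6|imm=-16:26 → word a3fffff0h → f0 ff ff a3

f0 ff ff a3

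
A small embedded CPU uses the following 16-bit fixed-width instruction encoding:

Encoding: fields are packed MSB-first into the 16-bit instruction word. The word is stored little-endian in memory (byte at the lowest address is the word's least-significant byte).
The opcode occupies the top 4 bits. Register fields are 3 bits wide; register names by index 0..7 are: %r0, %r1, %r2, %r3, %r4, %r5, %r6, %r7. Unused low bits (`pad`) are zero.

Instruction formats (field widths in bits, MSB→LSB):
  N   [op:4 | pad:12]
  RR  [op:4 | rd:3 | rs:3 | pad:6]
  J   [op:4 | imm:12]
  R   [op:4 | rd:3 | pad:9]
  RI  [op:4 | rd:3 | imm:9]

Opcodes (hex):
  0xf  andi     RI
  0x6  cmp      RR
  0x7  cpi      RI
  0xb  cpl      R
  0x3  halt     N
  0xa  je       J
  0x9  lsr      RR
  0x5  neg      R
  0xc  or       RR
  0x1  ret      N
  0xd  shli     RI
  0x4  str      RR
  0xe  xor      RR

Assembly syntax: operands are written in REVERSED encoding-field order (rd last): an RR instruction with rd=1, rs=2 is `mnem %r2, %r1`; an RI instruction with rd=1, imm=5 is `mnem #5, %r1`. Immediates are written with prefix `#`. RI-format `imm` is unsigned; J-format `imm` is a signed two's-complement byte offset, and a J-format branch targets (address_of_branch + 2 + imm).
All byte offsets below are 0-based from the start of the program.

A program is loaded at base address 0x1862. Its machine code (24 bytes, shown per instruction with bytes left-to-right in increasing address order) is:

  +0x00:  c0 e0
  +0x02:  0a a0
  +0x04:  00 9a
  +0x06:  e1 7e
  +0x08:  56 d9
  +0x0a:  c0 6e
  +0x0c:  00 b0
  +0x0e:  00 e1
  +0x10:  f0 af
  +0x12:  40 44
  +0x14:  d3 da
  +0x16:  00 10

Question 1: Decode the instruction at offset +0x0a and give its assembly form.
cmp %r3, %r7

off 0x0a: read c0 6e as little → 0x6ec0
  top 4b → 0x6 → cmp [RR]
  rd: (w>>9)&0x7=0x7 → %r7
  rs: (w>>6)&0x7=0x3 → %r3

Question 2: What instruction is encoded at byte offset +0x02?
+0x02: 0a a0 ⇒ word 0xa00a (little)
  op=0xa00a>>12=0xa ⇒ je (J)
  [11:0] imm=10 = #10

je #10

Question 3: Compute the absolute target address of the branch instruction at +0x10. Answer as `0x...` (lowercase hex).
off 0x10: read f0 af as little → 0xaff0
  top 4b → 0xa → je [J]
  imm: (w>>0)&0xfff=0xff0 (s12→-16) → #-16
  target = base 0x1862 + off 0x10 + 2 + imm -16 = 0x1864

0x1864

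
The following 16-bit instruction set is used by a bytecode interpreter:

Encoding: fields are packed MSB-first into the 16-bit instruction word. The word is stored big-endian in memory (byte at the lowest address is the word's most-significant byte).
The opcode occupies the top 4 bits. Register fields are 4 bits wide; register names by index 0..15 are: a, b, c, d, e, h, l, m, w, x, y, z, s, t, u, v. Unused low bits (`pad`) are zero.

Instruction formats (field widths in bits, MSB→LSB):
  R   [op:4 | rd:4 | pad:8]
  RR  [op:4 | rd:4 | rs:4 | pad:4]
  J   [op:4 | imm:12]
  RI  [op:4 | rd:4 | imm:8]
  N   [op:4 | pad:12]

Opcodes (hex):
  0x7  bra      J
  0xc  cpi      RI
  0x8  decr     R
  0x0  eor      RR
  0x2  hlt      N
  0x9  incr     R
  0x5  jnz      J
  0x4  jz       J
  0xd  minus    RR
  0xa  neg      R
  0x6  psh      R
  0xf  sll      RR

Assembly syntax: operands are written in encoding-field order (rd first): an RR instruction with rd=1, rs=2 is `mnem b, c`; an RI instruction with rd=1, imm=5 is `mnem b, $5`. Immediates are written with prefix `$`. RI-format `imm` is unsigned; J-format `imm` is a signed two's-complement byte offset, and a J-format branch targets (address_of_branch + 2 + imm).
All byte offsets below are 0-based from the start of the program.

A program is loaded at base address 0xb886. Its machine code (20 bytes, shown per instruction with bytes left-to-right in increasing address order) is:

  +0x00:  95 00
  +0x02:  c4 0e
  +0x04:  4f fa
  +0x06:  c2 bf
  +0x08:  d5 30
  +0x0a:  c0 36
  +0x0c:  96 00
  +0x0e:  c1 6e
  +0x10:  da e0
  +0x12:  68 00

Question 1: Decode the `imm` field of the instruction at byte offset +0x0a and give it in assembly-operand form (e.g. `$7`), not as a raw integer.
$54

@+0a  big-endian(c0 36) = 0xc036
  op=0xc036>>12=0xc ⇒ cpi (RI)
  rd: (w>>8)&0xf=0x0 → a
  imm: (w>>0)&0xff=0x36 → $54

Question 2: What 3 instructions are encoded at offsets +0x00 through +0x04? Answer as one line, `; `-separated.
incr h; cpi e, $14; jz $-6

+0x00: 95 00 ⇒ word 0x9500 (big)
  opcode bits[15:12]=0x9: incr/R
  rd@[11:8]=0x5 ⇒ h
+0x02: c4 0e ⇒ word 0xc40e (big)
  opcode bits[15:12]=0xc: cpi/RI
  rd@[11:8]=0x4 ⇒ e
  imm@[7:0]=0xe ⇒ $14
+0x04: 4f fa ⇒ word 0x4ffa (big)
  opcode bits[15:12]=0x4: jz/J
  imm@[11:0]=0xffa (s12→-6) ⇒ $-6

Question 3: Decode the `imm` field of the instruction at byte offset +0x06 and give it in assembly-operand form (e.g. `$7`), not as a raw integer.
off 0x06: read c2 bf as big → 0xc2bf
  op=0xc2bf>>12=0xc ⇒ cpi (RI)
  rd: (w>>8)&0xf=0x2 → c
  imm: (w>>0)&0xff=0xbf → $191

$191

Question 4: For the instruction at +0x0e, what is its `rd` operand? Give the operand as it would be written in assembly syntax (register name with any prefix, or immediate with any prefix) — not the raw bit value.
@+0e  big-endian(c1 6e) = 0xc16e
  top 4b → 0xc → cpi [RI]
  [11:8] rd=1 = b
  [7:0] imm=110 = $110

b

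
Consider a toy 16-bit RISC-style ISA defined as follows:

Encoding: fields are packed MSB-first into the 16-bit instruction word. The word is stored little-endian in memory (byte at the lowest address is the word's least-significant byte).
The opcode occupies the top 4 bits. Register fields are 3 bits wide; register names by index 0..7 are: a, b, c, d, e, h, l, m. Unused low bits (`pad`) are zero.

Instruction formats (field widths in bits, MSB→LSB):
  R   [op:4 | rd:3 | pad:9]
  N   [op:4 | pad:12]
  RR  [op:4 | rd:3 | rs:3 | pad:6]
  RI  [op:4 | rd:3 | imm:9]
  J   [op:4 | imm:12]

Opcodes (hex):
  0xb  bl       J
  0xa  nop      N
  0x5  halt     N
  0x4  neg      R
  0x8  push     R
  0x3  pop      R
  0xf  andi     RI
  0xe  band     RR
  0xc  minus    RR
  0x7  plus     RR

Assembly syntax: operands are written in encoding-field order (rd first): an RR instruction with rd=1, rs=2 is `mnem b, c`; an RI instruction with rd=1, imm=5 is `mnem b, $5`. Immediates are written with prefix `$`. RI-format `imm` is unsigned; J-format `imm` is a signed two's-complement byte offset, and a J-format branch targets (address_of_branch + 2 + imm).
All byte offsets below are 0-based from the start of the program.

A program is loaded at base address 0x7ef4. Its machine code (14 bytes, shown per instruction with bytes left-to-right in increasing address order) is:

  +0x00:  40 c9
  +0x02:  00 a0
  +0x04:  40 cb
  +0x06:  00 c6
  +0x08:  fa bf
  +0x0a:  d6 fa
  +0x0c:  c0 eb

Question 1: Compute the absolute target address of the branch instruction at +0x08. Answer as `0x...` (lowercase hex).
[08] fa bf → 0xbffa
  opcode bits[15:12]=0xb: bl/J
  imm@[11:0]=0xffa (s12→-6) ⇒ $-6
  target = base 0x7ef4 + off 0x08 + 2 + imm -6 = 0x7ef8

0x7ef8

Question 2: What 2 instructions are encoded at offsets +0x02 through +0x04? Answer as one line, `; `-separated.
@+02  little-endian(00 a0) = 0xa000
  op=0xa000>>12=0xa ⇒ nop (N)
@+04  little-endian(40 cb) = 0xcb40
  op=0xcb40>>12=0xc ⇒ minus (RR)
  rd: (w>>9)&0x7=0x5 → h
  rs: (w>>6)&0x7=0x5 → h

nop; minus h, h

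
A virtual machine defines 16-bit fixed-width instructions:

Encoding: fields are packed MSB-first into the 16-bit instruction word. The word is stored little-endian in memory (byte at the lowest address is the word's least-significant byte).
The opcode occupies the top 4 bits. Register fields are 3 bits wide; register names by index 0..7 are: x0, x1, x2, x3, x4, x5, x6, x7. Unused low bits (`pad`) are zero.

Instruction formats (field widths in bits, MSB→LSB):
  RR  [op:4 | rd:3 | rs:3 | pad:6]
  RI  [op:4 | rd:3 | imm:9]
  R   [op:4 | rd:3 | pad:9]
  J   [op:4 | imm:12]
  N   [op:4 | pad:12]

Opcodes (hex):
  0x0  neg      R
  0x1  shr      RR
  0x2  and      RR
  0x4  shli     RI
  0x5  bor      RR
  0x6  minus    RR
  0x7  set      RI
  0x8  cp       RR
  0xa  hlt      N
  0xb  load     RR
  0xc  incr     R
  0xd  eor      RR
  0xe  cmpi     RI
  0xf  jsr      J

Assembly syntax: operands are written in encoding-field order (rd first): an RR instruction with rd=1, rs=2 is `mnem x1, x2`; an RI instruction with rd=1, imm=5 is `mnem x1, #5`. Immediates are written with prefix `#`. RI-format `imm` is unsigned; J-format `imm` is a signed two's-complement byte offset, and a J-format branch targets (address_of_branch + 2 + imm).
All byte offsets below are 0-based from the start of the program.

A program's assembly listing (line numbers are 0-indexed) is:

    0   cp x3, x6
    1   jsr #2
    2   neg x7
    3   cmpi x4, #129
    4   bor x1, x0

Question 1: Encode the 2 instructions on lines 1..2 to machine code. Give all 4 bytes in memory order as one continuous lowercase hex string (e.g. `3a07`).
L1: jsr op=0xf:4|imm=2:12 ⇒ 0xf002 ⇒ little 02 f0
L2: neg op=0x0:4|rd=7:3|pad=0:9 ⇒ 0x0e00 ⇒ little 00 0e

02f0000e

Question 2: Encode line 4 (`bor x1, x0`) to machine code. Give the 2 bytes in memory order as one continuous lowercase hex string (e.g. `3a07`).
0052

line 4 (bor): pack op=0x5:4|rd=1:3|rs=0:3|pad=0:6 = 0x5200; little→ 00 52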